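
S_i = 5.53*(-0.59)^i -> [5.53, -3.26, 1.92, -1.14, 0.67]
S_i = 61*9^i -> [61, 549, 4941, 44469, 400221]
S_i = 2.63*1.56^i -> [2.63, 4.1, 6.4, 9.98, 15.58]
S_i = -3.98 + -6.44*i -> [-3.98, -10.42, -16.86, -23.3, -29.74]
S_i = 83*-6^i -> [83, -498, 2988, -17928, 107568]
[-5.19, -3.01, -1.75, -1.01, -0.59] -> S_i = -5.19*0.58^i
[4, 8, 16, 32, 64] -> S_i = 4*2^i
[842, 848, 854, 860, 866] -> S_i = 842 + 6*i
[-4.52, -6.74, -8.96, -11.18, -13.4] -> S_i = -4.52 + -2.22*i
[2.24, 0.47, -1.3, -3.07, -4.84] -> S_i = 2.24 + -1.77*i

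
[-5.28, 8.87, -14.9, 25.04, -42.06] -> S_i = -5.28*(-1.68)^i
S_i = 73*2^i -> [73, 146, 292, 584, 1168]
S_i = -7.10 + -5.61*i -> [-7.1, -12.71, -18.32, -23.93, -29.54]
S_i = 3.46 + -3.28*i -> [3.46, 0.18, -3.1, -6.38, -9.66]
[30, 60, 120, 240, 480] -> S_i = 30*2^i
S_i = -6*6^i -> [-6, -36, -216, -1296, -7776]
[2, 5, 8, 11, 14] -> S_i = 2 + 3*i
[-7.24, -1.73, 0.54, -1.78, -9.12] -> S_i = Random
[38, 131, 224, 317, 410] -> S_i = 38 + 93*i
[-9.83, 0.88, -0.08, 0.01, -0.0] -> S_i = -9.83*(-0.09)^i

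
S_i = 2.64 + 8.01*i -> [2.64, 10.65, 18.66, 26.67, 34.68]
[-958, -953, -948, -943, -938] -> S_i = -958 + 5*i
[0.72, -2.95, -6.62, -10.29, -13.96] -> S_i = 0.72 + -3.67*i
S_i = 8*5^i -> [8, 40, 200, 1000, 5000]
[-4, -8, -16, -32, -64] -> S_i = -4*2^i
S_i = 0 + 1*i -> [0, 1, 2, 3, 4]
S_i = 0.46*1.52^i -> [0.46, 0.7, 1.06, 1.62, 2.46]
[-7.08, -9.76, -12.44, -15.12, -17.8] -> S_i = -7.08 + -2.68*i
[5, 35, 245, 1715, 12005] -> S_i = 5*7^i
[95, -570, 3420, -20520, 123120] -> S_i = 95*-6^i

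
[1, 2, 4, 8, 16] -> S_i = 1*2^i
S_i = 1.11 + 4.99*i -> [1.11, 6.1, 11.09, 16.08, 21.07]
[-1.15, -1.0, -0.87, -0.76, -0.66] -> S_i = -1.15*0.87^i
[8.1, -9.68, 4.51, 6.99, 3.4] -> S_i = Random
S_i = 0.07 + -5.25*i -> [0.07, -5.18, -10.43, -15.68, -20.93]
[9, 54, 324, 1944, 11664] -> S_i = 9*6^i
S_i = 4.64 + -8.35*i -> [4.64, -3.71, -12.06, -20.41, -28.76]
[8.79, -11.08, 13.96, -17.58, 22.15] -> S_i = 8.79*(-1.26)^i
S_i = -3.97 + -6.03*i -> [-3.97, -10.0, -16.03, -22.06, -28.09]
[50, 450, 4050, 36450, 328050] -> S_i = 50*9^i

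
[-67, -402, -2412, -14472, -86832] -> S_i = -67*6^i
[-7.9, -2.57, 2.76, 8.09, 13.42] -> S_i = -7.90 + 5.33*i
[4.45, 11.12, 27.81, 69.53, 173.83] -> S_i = 4.45*2.50^i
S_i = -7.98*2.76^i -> [-7.98, -22.02, -60.79, -167.78, -463.06]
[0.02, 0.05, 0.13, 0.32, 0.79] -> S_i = 0.02*2.51^i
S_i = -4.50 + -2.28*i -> [-4.5, -6.78, -9.06, -11.34, -13.62]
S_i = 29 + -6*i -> [29, 23, 17, 11, 5]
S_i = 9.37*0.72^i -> [9.37, 6.75, 4.86, 3.5, 2.52]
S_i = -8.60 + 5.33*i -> [-8.6, -3.27, 2.06, 7.39, 12.72]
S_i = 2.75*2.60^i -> [2.75, 7.15, 18.59, 48.33, 125.67]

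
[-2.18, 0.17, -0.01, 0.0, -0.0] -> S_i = -2.18*(-0.08)^i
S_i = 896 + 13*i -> [896, 909, 922, 935, 948]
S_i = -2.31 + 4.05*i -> [-2.31, 1.74, 5.79, 9.84, 13.89]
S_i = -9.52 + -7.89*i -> [-9.52, -17.41, -25.3, -33.19, -41.08]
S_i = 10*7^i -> [10, 70, 490, 3430, 24010]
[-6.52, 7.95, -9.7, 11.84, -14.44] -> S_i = -6.52*(-1.22)^i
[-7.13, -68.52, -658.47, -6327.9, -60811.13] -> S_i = -7.13*9.61^i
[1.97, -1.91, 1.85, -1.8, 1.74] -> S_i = 1.97*(-0.97)^i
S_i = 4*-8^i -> [4, -32, 256, -2048, 16384]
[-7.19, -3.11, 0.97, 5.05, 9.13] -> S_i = -7.19 + 4.08*i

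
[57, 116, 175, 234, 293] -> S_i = 57 + 59*i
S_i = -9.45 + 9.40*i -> [-9.45, -0.05, 9.35, 18.75, 28.15]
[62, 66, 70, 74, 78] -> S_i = 62 + 4*i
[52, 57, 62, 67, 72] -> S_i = 52 + 5*i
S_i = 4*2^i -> [4, 8, 16, 32, 64]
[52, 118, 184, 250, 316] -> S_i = 52 + 66*i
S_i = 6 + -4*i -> [6, 2, -2, -6, -10]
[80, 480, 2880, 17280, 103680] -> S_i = 80*6^i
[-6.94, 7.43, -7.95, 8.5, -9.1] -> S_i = -6.94*(-1.07)^i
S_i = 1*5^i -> [1, 5, 25, 125, 625]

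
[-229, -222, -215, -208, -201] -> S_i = -229 + 7*i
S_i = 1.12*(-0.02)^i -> [1.12, -0.02, 0.0, -0.0, 0.0]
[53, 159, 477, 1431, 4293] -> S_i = 53*3^i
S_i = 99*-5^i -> [99, -495, 2475, -12375, 61875]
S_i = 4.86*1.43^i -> [4.86, 6.95, 9.94, 14.21, 20.32]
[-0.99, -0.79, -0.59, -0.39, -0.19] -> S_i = -0.99 + 0.20*i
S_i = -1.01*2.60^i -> [-1.01, -2.63, -6.83, -17.75, -46.15]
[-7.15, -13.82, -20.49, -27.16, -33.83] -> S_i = -7.15 + -6.67*i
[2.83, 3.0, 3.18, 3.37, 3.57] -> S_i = 2.83*1.06^i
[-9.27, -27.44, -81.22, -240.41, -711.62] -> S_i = -9.27*2.96^i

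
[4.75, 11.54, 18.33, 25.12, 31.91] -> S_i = 4.75 + 6.79*i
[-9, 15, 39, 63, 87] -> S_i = -9 + 24*i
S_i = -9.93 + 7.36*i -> [-9.93, -2.57, 4.79, 12.15, 19.51]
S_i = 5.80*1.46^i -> [5.8, 8.47, 12.36, 18.05, 26.35]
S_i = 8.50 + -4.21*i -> [8.5, 4.29, 0.08, -4.13, -8.34]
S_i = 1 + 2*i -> [1, 3, 5, 7, 9]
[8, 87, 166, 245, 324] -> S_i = 8 + 79*i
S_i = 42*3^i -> [42, 126, 378, 1134, 3402]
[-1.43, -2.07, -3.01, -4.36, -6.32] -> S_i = -1.43*1.45^i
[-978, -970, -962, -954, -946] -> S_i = -978 + 8*i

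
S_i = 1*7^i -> [1, 7, 49, 343, 2401]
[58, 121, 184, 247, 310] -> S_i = 58 + 63*i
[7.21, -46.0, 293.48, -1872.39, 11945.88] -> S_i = 7.21*(-6.38)^i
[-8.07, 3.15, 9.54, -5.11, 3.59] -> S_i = Random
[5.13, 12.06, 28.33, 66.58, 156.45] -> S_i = 5.13*2.35^i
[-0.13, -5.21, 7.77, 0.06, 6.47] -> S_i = Random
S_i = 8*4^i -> [8, 32, 128, 512, 2048]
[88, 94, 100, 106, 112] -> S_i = 88 + 6*i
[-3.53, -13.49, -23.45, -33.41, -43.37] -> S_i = -3.53 + -9.96*i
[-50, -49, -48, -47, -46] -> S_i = -50 + 1*i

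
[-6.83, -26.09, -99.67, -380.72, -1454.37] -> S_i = -6.83*3.82^i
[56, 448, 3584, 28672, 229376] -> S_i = 56*8^i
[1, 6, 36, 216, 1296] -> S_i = 1*6^i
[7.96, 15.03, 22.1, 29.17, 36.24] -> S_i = 7.96 + 7.07*i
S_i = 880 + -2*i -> [880, 878, 876, 874, 872]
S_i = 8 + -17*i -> [8, -9, -26, -43, -60]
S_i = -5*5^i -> [-5, -25, -125, -625, -3125]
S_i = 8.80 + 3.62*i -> [8.8, 12.42, 16.04, 19.66, 23.28]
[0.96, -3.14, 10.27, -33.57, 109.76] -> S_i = 0.96*(-3.27)^i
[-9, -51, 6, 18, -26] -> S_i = Random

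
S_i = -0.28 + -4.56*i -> [-0.28, -4.84, -9.4, -13.96, -18.52]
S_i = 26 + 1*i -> [26, 27, 28, 29, 30]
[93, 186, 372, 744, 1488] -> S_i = 93*2^i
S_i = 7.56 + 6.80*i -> [7.56, 14.36, 21.16, 27.96, 34.76]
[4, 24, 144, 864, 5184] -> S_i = 4*6^i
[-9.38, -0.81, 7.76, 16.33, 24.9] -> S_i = -9.38 + 8.57*i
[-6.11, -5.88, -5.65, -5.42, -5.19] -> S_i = -6.11 + 0.23*i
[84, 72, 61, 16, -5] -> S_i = Random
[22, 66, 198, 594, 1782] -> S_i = 22*3^i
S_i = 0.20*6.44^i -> [0.2, 1.29, 8.29, 53.42, 344.01]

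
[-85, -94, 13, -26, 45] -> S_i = Random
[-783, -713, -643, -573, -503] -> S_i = -783 + 70*i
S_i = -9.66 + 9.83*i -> [-9.66, 0.17, 10.0, 19.83, 29.66]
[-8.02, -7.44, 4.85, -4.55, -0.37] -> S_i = Random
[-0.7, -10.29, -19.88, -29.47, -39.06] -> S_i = -0.70 + -9.59*i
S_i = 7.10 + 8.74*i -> [7.1, 15.84, 24.58, 33.32, 42.06]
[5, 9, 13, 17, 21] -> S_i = 5 + 4*i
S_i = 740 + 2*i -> [740, 742, 744, 746, 748]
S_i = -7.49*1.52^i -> [-7.49, -11.38, -17.3, -26.3, -39.98]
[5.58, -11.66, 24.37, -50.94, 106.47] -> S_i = 5.58*(-2.09)^i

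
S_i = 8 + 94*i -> [8, 102, 196, 290, 384]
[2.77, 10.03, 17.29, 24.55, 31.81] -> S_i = 2.77 + 7.26*i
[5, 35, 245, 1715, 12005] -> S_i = 5*7^i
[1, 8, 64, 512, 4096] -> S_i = 1*8^i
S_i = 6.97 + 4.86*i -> [6.97, 11.83, 16.69, 21.55, 26.41]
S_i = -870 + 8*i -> [-870, -862, -854, -846, -838]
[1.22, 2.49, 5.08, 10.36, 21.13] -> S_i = 1.22*2.04^i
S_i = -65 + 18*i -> [-65, -47, -29, -11, 7]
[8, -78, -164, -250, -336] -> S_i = 8 + -86*i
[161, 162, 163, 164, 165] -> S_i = 161 + 1*i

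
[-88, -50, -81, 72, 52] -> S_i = Random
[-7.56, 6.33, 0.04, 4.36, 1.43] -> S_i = Random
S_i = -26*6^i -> [-26, -156, -936, -5616, -33696]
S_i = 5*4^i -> [5, 20, 80, 320, 1280]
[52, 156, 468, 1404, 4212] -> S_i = 52*3^i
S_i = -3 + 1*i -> [-3, -2, -1, 0, 1]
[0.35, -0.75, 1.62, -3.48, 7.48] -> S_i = 0.35*(-2.15)^i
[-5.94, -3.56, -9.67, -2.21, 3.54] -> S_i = Random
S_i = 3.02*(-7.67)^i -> [3.02, -23.16, 177.66, -1362.68, 10451.74]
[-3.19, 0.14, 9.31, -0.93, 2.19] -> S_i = Random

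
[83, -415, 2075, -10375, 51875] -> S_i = 83*-5^i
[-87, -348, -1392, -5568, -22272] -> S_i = -87*4^i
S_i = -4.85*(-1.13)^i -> [-4.85, 5.48, -6.19, 7.0, -7.91]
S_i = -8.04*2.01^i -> [-8.04, -16.16, -32.48, -65.29, -131.23]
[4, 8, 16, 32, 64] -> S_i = 4*2^i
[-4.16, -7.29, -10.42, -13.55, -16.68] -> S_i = -4.16 + -3.13*i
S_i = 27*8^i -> [27, 216, 1728, 13824, 110592]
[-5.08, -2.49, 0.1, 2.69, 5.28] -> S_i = -5.08 + 2.59*i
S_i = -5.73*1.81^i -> [-5.73, -10.37, -18.77, -33.98, -61.5]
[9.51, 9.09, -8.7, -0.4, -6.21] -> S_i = Random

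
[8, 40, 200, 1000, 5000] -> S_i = 8*5^i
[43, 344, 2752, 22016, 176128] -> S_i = 43*8^i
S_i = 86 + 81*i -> [86, 167, 248, 329, 410]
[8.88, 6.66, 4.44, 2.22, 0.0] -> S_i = 8.88 + -2.22*i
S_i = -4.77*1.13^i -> [-4.77, -5.39, -6.09, -6.88, -7.78]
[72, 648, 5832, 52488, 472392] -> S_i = 72*9^i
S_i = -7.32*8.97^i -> [-7.32, -65.66, -588.97, -5283.09, -47389.36]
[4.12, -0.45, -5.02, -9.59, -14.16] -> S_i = 4.12 + -4.57*i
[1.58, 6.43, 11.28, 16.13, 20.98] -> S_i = 1.58 + 4.85*i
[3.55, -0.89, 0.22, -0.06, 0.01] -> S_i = 3.55*(-0.25)^i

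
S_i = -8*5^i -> [-8, -40, -200, -1000, -5000]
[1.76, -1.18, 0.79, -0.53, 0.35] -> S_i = 1.76*(-0.67)^i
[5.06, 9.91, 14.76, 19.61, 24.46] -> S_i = 5.06 + 4.85*i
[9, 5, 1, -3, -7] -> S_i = 9 + -4*i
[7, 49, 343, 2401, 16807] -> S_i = 7*7^i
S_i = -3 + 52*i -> [-3, 49, 101, 153, 205]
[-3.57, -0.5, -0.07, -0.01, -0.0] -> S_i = -3.57*0.14^i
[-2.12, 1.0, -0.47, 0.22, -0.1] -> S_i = -2.12*(-0.47)^i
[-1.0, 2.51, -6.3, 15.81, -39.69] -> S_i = -1.00*(-2.51)^i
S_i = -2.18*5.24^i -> [-2.18, -11.42, -59.86, -313.65, -1643.55]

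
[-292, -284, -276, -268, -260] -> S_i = -292 + 8*i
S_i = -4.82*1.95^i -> [-4.82, -9.4, -18.33, -35.74, -69.69]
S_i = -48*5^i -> [-48, -240, -1200, -6000, -30000]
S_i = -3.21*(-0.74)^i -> [-3.21, 2.38, -1.76, 1.3, -0.96]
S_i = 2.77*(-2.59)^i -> [2.77, -7.17, 18.58, -48.13, 124.65]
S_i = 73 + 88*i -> [73, 161, 249, 337, 425]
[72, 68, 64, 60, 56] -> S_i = 72 + -4*i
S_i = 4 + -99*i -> [4, -95, -194, -293, -392]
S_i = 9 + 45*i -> [9, 54, 99, 144, 189]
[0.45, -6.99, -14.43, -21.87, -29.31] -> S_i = 0.45 + -7.44*i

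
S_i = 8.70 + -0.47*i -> [8.7, 8.23, 7.76, 7.29, 6.82]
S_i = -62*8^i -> [-62, -496, -3968, -31744, -253952]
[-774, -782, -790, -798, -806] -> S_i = -774 + -8*i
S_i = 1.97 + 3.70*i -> [1.97, 5.67, 9.37, 13.07, 16.77]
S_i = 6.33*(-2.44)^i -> [6.33, -15.45, 37.69, -91.95, 224.37]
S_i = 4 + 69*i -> [4, 73, 142, 211, 280]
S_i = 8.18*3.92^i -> [8.18, 32.07, 125.7, 492.73, 1931.51]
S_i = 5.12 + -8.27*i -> [5.12, -3.15, -11.42, -19.69, -27.96]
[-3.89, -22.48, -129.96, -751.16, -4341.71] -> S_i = -3.89*5.78^i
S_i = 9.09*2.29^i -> [9.09, 20.82, 47.67, 109.16, 249.98]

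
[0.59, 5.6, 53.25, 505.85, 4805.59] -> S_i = 0.59*9.50^i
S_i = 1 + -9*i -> [1, -8, -17, -26, -35]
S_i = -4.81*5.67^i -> [-4.81, -27.27, -154.64, -876.79, -4971.38]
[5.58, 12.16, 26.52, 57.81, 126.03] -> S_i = 5.58*2.18^i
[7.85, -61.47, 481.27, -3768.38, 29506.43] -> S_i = 7.85*(-7.83)^i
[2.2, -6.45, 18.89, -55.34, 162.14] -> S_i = 2.20*(-2.93)^i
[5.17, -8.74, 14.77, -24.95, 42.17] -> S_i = 5.17*(-1.69)^i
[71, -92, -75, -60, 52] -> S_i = Random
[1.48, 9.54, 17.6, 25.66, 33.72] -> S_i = 1.48 + 8.06*i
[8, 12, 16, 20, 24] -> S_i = 8 + 4*i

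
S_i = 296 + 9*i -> [296, 305, 314, 323, 332]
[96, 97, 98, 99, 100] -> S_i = 96 + 1*i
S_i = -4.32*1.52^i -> [-4.32, -6.57, -9.98, -15.17, -23.06]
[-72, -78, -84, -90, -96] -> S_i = -72 + -6*i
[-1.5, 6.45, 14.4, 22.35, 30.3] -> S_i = -1.50 + 7.95*i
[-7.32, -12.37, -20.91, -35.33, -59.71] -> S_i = -7.32*1.69^i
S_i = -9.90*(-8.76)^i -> [-9.9, 86.72, -759.7, 6654.99, -58297.73]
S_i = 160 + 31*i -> [160, 191, 222, 253, 284]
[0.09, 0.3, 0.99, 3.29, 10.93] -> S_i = 0.09*3.32^i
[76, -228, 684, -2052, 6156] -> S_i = 76*-3^i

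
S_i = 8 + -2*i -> [8, 6, 4, 2, 0]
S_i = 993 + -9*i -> [993, 984, 975, 966, 957]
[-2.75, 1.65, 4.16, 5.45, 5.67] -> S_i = Random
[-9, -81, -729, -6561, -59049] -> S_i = -9*9^i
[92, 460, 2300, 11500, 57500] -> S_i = 92*5^i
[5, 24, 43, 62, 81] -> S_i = 5 + 19*i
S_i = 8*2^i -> [8, 16, 32, 64, 128]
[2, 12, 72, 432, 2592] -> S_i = 2*6^i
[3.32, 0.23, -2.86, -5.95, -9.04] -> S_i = 3.32 + -3.09*i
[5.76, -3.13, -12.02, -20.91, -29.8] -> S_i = 5.76 + -8.89*i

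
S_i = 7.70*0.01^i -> [7.7, 0.08, 0.0, 0.0, 0.0]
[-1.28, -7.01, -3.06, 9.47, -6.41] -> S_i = Random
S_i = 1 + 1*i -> [1, 2, 3, 4, 5]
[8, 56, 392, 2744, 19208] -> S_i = 8*7^i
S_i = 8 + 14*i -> [8, 22, 36, 50, 64]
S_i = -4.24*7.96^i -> [-4.24, -33.75, -268.65, -2138.48, -17022.3]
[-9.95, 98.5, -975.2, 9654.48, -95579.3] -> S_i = -9.95*(-9.90)^i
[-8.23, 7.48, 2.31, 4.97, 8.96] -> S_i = Random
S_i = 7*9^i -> [7, 63, 567, 5103, 45927]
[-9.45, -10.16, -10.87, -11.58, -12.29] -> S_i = -9.45 + -0.71*i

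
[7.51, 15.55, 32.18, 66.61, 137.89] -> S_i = 7.51*2.07^i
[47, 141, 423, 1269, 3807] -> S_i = 47*3^i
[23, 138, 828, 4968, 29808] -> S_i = 23*6^i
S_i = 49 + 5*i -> [49, 54, 59, 64, 69]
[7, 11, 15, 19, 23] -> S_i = 7 + 4*i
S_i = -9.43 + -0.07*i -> [-9.43, -9.5, -9.57, -9.64, -9.71]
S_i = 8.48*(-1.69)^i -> [8.48, -14.33, 24.22, -40.93, 69.17]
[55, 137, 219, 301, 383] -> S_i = 55 + 82*i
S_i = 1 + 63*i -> [1, 64, 127, 190, 253]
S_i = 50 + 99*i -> [50, 149, 248, 347, 446]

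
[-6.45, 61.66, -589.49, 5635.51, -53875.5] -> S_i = -6.45*(-9.56)^i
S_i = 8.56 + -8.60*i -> [8.56, -0.04, -8.64, -17.24, -25.84]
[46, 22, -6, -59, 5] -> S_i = Random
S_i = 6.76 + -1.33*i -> [6.76, 5.43, 4.1, 2.77, 1.44]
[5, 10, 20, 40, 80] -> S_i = 5*2^i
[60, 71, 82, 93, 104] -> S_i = 60 + 11*i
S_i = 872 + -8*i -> [872, 864, 856, 848, 840]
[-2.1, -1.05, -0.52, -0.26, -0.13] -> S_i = -2.10*0.50^i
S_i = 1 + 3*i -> [1, 4, 7, 10, 13]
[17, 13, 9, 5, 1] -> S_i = 17 + -4*i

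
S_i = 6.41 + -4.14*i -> [6.41, 2.27, -1.87, -6.01, -10.15]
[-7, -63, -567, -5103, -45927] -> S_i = -7*9^i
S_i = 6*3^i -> [6, 18, 54, 162, 486]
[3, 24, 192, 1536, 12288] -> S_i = 3*8^i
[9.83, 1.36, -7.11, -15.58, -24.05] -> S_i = 9.83 + -8.47*i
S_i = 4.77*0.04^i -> [4.77, 0.19, 0.01, 0.0, 0.0]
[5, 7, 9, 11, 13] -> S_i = 5 + 2*i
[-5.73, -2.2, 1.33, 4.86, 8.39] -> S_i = -5.73 + 3.53*i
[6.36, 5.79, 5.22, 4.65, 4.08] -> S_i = 6.36 + -0.57*i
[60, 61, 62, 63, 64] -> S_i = 60 + 1*i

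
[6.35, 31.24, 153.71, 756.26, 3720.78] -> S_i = 6.35*4.92^i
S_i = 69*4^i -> [69, 276, 1104, 4416, 17664]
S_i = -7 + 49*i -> [-7, 42, 91, 140, 189]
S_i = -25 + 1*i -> [-25, -24, -23, -22, -21]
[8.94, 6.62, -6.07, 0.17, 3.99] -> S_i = Random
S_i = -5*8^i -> [-5, -40, -320, -2560, -20480]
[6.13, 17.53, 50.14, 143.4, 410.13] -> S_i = 6.13*2.86^i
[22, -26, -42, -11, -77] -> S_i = Random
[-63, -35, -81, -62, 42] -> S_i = Random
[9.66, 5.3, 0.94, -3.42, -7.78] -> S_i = 9.66 + -4.36*i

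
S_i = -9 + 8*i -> [-9, -1, 7, 15, 23]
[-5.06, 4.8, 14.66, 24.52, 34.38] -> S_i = -5.06 + 9.86*i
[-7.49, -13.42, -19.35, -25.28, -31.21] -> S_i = -7.49 + -5.93*i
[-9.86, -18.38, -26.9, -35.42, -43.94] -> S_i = -9.86 + -8.52*i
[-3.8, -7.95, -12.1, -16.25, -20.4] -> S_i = -3.80 + -4.15*i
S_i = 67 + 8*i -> [67, 75, 83, 91, 99]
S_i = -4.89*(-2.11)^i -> [-4.89, 10.32, -21.77, 45.94, -96.93]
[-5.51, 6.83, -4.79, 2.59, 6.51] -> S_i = Random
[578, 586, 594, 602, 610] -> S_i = 578 + 8*i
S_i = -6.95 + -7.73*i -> [-6.95, -14.68, -22.41, -30.14, -37.87]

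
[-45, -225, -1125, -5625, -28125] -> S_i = -45*5^i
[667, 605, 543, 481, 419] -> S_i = 667 + -62*i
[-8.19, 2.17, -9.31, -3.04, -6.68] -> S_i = Random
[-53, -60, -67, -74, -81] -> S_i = -53 + -7*i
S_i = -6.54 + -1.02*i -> [-6.54, -7.56, -8.58, -9.6, -10.62]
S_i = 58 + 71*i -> [58, 129, 200, 271, 342]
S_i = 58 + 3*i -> [58, 61, 64, 67, 70]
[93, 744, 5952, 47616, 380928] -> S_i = 93*8^i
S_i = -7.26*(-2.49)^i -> [-7.26, 18.08, -45.01, 112.08, -279.08]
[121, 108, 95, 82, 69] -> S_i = 121 + -13*i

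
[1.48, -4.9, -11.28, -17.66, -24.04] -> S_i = 1.48 + -6.38*i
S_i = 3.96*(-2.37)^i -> [3.96, -9.39, 22.24, -52.72, 124.94]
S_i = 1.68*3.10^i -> [1.68, 5.21, 16.14, 50.05, 155.15]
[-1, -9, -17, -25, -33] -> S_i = -1 + -8*i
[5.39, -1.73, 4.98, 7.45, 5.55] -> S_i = Random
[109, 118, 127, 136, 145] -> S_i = 109 + 9*i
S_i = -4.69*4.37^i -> [-4.69, -20.5, -89.56, -391.4, -1710.4]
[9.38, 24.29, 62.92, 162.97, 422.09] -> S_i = 9.38*2.59^i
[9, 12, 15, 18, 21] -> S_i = 9 + 3*i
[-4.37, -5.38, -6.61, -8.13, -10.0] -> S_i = -4.37*1.23^i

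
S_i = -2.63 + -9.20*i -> [-2.63, -11.83, -21.03, -30.23, -39.43]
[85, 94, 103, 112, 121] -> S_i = 85 + 9*i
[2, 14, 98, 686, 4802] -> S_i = 2*7^i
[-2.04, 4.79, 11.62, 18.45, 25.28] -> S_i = -2.04 + 6.83*i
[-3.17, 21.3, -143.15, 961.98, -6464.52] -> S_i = -3.17*(-6.72)^i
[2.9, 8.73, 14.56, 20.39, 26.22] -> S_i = 2.90 + 5.83*i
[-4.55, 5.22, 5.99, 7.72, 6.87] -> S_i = Random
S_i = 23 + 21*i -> [23, 44, 65, 86, 107]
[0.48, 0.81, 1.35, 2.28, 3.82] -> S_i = 0.48*1.68^i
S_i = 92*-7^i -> [92, -644, 4508, -31556, 220892]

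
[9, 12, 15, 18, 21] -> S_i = 9 + 3*i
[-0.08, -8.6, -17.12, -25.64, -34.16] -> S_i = -0.08 + -8.52*i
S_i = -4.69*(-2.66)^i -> [-4.69, 12.48, -33.18, 88.27, -234.8]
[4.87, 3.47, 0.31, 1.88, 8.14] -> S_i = Random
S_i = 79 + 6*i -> [79, 85, 91, 97, 103]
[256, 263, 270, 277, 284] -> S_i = 256 + 7*i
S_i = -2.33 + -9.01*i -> [-2.33, -11.34, -20.35, -29.36, -38.37]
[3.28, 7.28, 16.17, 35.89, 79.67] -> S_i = 3.28*2.22^i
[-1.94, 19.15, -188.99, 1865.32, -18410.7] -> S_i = -1.94*(-9.87)^i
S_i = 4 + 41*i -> [4, 45, 86, 127, 168]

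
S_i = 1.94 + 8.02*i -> [1.94, 9.96, 17.98, 26.0, 34.02]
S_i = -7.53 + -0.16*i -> [-7.53, -7.69, -7.85, -8.01, -8.17]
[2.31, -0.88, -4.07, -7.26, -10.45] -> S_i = 2.31 + -3.19*i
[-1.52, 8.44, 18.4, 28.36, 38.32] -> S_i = -1.52 + 9.96*i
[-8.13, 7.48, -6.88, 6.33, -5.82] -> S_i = -8.13*(-0.92)^i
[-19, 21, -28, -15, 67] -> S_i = Random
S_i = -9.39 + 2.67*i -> [-9.39, -6.72, -4.05, -1.38, 1.29]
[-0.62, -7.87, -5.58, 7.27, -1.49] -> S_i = Random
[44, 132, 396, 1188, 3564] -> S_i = 44*3^i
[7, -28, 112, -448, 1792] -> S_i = 7*-4^i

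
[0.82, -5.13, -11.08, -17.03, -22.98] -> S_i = 0.82 + -5.95*i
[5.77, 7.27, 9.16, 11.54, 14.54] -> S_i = 5.77*1.26^i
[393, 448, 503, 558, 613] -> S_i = 393 + 55*i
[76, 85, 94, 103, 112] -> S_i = 76 + 9*i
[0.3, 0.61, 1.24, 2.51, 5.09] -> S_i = 0.30*2.03^i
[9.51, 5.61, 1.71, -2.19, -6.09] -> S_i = 9.51 + -3.90*i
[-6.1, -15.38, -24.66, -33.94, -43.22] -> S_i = -6.10 + -9.28*i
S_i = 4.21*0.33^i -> [4.21, 1.39, 0.46, 0.15, 0.05]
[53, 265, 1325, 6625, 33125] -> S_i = 53*5^i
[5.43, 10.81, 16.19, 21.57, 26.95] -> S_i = 5.43 + 5.38*i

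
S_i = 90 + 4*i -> [90, 94, 98, 102, 106]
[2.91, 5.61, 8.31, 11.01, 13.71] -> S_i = 2.91 + 2.70*i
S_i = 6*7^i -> [6, 42, 294, 2058, 14406]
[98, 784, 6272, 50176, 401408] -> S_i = 98*8^i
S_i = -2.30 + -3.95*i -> [-2.3, -6.25, -10.2, -14.15, -18.1]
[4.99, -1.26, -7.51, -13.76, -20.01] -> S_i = 4.99 + -6.25*i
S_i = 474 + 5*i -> [474, 479, 484, 489, 494]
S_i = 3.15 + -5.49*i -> [3.15, -2.34, -7.83, -13.32, -18.81]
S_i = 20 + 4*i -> [20, 24, 28, 32, 36]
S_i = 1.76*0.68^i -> [1.76, 1.2, 0.81, 0.55, 0.38]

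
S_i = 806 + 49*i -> [806, 855, 904, 953, 1002]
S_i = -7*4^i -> [-7, -28, -112, -448, -1792]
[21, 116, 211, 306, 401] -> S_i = 21 + 95*i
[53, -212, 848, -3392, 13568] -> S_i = 53*-4^i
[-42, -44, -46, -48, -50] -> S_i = -42 + -2*i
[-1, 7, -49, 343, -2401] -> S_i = -1*-7^i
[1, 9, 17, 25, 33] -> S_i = 1 + 8*i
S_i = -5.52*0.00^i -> [-5.52, -0.0, -0.0, -0.0, -0.0]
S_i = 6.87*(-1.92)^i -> [6.87, -13.19, 25.33, -48.63, 93.36]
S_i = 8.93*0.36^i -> [8.93, 3.21, 1.16, 0.42, 0.15]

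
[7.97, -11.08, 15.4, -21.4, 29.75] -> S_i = 7.97*(-1.39)^i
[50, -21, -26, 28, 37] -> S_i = Random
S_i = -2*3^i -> [-2, -6, -18, -54, -162]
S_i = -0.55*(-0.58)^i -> [-0.55, 0.32, -0.19, 0.11, -0.06]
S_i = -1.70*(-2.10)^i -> [-1.7, 3.57, -7.5, 15.74, -33.06]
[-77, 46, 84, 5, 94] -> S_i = Random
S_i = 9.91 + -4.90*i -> [9.91, 5.01, 0.11, -4.79, -9.69]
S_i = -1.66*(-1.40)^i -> [-1.66, 2.32, -3.25, 4.56, -6.38]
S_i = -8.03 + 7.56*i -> [-8.03, -0.47, 7.09, 14.65, 22.21]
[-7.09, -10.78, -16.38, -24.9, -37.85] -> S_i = -7.09*1.52^i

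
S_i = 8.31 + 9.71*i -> [8.31, 18.02, 27.73, 37.44, 47.15]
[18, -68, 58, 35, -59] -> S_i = Random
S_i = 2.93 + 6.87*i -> [2.93, 9.8, 16.67, 23.54, 30.41]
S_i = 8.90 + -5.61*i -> [8.9, 3.29, -2.32, -7.93, -13.54]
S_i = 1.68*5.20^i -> [1.68, 8.74, 45.43, 236.22, 1228.35]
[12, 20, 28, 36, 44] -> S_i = 12 + 8*i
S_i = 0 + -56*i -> [0, -56, -112, -168, -224]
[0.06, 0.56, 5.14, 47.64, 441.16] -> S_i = 0.06*9.26^i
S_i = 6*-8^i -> [6, -48, 384, -3072, 24576]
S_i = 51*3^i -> [51, 153, 459, 1377, 4131]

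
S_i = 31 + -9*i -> [31, 22, 13, 4, -5]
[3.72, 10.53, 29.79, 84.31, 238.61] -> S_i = 3.72*2.83^i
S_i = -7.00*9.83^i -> [-7.0, -68.81, -676.4, -6649.03, -65360.01]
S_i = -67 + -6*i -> [-67, -73, -79, -85, -91]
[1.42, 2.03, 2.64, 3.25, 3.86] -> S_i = 1.42 + 0.61*i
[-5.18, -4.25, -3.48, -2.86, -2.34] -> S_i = -5.18*0.82^i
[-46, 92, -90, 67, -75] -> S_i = Random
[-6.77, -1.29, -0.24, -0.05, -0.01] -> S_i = -6.77*0.19^i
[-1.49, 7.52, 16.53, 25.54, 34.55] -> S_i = -1.49 + 9.01*i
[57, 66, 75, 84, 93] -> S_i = 57 + 9*i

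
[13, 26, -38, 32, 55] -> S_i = Random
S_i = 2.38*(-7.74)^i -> [2.38, -18.42, 142.58, -1103.57, 8541.63]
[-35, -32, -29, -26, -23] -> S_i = -35 + 3*i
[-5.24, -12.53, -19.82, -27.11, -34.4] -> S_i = -5.24 + -7.29*i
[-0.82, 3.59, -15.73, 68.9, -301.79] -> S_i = -0.82*(-4.38)^i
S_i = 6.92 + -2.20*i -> [6.92, 4.72, 2.52, 0.32, -1.88]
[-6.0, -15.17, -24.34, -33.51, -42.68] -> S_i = -6.00 + -9.17*i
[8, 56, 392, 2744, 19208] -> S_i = 8*7^i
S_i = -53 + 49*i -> [-53, -4, 45, 94, 143]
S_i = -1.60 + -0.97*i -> [-1.6, -2.57, -3.54, -4.51, -5.48]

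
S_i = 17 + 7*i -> [17, 24, 31, 38, 45]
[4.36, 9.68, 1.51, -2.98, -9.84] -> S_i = Random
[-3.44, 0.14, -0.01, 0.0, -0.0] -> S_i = -3.44*(-0.04)^i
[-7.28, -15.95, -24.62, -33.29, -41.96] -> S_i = -7.28 + -8.67*i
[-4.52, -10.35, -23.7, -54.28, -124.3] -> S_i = -4.52*2.29^i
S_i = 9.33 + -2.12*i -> [9.33, 7.21, 5.09, 2.97, 0.85]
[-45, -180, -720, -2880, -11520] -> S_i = -45*4^i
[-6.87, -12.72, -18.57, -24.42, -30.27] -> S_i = -6.87 + -5.85*i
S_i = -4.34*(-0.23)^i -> [-4.34, 1.0, -0.23, 0.05, -0.01]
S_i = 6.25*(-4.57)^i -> [6.25, -28.56, 130.53, -596.52, 2726.12]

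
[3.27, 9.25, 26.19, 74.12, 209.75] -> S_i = 3.27*2.83^i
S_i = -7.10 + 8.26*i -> [-7.1, 1.16, 9.42, 17.68, 25.94]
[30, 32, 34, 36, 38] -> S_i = 30 + 2*i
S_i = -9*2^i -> [-9, -18, -36, -72, -144]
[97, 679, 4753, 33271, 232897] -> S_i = 97*7^i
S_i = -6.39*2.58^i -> [-6.39, -16.49, -42.53, -109.74, -283.13]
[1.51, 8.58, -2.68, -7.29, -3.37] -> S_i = Random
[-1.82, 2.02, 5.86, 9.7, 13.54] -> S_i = -1.82 + 3.84*i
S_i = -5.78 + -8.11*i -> [-5.78, -13.89, -22.0, -30.11, -38.22]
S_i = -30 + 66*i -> [-30, 36, 102, 168, 234]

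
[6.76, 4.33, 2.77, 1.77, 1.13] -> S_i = 6.76*0.64^i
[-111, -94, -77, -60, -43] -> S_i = -111 + 17*i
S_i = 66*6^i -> [66, 396, 2376, 14256, 85536]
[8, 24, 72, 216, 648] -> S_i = 8*3^i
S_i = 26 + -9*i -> [26, 17, 8, -1, -10]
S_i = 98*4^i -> [98, 392, 1568, 6272, 25088]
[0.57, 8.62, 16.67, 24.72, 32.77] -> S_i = 0.57 + 8.05*i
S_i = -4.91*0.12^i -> [-4.91, -0.59, -0.07, -0.01, -0.0]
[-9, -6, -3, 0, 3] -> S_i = -9 + 3*i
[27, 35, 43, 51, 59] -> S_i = 27 + 8*i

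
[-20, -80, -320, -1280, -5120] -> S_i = -20*4^i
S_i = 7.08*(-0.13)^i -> [7.08, -0.92, 0.12, -0.02, 0.0]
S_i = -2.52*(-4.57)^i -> [-2.52, 11.52, -52.63, 240.52, -1099.17]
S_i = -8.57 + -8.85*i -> [-8.57, -17.42, -26.27, -35.12, -43.97]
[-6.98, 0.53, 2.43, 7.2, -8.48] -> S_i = Random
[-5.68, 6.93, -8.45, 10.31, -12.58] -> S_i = -5.68*(-1.22)^i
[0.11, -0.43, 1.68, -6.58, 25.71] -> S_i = 0.11*(-3.91)^i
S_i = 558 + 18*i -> [558, 576, 594, 612, 630]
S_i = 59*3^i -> [59, 177, 531, 1593, 4779]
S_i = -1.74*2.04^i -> [-1.74, -3.55, -7.24, -14.77, -30.13]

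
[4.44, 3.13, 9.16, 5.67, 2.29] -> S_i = Random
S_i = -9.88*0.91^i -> [-9.88, -8.99, -8.18, -7.45, -6.78]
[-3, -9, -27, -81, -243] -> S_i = -3*3^i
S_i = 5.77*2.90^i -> [5.77, 16.73, 48.53, 140.72, 408.1]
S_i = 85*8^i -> [85, 680, 5440, 43520, 348160]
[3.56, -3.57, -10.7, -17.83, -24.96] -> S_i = 3.56 + -7.13*i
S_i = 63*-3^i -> [63, -189, 567, -1701, 5103]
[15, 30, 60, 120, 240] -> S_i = 15*2^i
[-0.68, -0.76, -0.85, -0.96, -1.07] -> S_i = -0.68*1.12^i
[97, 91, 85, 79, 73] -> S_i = 97 + -6*i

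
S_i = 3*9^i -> [3, 27, 243, 2187, 19683]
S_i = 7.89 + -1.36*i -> [7.89, 6.53, 5.17, 3.81, 2.45]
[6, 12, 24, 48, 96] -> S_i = 6*2^i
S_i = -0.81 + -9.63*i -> [-0.81, -10.44, -20.07, -29.7, -39.33]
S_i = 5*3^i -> [5, 15, 45, 135, 405]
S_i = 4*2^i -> [4, 8, 16, 32, 64]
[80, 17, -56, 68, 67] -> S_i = Random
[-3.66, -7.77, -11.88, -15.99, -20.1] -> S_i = -3.66 + -4.11*i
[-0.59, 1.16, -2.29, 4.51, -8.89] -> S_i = -0.59*(-1.97)^i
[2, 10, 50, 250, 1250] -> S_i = 2*5^i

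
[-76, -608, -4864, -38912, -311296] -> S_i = -76*8^i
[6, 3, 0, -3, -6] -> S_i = 6 + -3*i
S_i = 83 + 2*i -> [83, 85, 87, 89, 91]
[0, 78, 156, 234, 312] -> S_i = 0 + 78*i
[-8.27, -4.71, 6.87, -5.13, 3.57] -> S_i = Random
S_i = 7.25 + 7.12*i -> [7.25, 14.37, 21.49, 28.61, 35.73]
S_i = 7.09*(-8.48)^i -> [7.09, -60.12, 509.84, -4323.48, 36663.14]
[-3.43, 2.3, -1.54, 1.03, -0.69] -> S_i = -3.43*(-0.67)^i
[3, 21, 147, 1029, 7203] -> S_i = 3*7^i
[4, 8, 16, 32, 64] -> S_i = 4*2^i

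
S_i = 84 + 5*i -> [84, 89, 94, 99, 104]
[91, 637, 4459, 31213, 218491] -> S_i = 91*7^i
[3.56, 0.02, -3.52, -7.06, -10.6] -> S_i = 3.56 + -3.54*i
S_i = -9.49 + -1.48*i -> [-9.49, -10.97, -12.45, -13.93, -15.41]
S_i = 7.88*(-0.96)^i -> [7.88, -7.56, 7.26, -6.97, 6.69]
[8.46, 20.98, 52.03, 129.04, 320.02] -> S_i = 8.46*2.48^i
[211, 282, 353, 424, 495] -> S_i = 211 + 71*i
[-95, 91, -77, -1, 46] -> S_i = Random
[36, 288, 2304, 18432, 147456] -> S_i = 36*8^i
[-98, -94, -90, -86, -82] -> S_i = -98 + 4*i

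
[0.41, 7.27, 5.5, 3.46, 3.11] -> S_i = Random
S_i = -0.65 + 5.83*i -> [-0.65, 5.18, 11.01, 16.84, 22.67]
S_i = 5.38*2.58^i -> [5.38, 13.88, 35.81, 92.39, 238.38]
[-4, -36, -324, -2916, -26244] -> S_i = -4*9^i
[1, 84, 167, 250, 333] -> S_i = 1 + 83*i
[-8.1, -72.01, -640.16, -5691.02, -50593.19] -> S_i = -8.10*8.89^i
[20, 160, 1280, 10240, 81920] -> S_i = 20*8^i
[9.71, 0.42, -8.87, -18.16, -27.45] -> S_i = 9.71 + -9.29*i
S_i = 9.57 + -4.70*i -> [9.57, 4.87, 0.17, -4.53, -9.23]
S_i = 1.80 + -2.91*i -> [1.8, -1.11, -4.02, -6.93, -9.84]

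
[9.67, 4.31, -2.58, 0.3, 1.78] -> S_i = Random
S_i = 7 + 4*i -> [7, 11, 15, 19, 23]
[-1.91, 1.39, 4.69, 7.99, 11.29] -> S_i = -1.91 + 3.30*i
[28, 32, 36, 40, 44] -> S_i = 28 + 4*i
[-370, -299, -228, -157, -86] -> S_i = -370 + 71*i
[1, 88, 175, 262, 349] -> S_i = 1 + 87*i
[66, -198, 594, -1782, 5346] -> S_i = 66*-3^i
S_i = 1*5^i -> [1, 5, 25, 125, 625]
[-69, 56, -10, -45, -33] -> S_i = Random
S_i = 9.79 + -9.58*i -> [9.79, 0.21, -9.37, -18.95, -28.53]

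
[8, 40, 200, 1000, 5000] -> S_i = 8*5^i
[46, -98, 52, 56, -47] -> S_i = Random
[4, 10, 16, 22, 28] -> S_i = 4 + 6*i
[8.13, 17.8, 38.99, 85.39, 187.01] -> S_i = 8.13*2.19^i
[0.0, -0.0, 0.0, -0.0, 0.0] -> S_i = 0.00*(-2.04)^i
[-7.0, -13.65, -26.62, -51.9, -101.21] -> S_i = -7.00*1.95^i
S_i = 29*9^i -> [29, 261, 2349, 21141, 190269]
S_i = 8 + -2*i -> [8, 6, 4, 2, 0]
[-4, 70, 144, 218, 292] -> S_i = -4 + 74*i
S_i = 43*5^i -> [43, 215, 1075, 5375, 26875]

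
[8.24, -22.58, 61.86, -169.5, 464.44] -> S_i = 8.24*(-2.74)^i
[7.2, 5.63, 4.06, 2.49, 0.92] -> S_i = 7.20 + -1.57*i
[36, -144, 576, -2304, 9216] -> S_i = 36*-4^i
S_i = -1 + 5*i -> [-1, 4, 9, 14, 19]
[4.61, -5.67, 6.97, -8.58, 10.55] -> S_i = 4.61*(-1.23)^i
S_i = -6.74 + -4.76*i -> [-6.74, -11.5, -16.26, -21.02, -25.78]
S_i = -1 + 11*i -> [-1, 10, 21, 32, 43]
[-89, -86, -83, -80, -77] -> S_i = -89 + 3*i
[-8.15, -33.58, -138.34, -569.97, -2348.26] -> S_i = -8.15*4.12^i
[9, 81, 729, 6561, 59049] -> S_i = 9*9^i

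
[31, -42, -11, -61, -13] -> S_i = Random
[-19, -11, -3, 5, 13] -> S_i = -19 + 8*i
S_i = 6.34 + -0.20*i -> [6.34, 6.14, 5.94, 5.74, 5.54]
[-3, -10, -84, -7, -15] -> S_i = Random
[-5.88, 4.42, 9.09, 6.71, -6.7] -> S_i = Random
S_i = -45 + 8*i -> [-45, -37, -29, -21, -13]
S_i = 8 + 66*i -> [8, 74, 140, 206, 272]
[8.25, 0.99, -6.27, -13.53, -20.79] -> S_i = 8.25 + -7.26*i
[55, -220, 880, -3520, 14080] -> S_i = 55*-4^i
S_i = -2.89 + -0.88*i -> [-2.89, -3.77, -4.65, -5.53, -6.41]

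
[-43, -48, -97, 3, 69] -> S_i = Random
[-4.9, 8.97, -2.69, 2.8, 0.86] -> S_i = Random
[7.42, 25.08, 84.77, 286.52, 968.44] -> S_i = 7.42*3.38^i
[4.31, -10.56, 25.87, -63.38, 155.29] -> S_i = 4.31*(-2.45)^i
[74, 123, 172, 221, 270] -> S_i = 74 + 49*i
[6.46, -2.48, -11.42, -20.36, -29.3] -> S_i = 6.46 + -8.94*i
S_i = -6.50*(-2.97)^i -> [-6.5, 19.3, -57.34, 170.29, -505.75]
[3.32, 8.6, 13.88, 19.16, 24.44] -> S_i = 3.32 + 5.28*i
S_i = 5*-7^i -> [5, -35, 245, -1715, 12005]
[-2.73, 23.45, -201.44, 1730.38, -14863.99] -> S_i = -2.73*(-8.59)^i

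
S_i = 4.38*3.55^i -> [4.38, 15.55, 55.2, 195.96, 695.64]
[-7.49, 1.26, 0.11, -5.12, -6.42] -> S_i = Random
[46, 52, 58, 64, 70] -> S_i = 46 + 6*i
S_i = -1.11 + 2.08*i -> [-1.11, 0.97, 3.05, 5.13, 7.21]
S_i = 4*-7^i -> [4, -28, 196, -1372, 9604]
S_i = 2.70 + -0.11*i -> [2.7, 2.59, 2.48, 2.37, 2.26]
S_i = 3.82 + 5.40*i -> [3.82, 9.22, 14.62, 20.02, 25.42]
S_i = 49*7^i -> [49, 343, 2401, 16807, 117649]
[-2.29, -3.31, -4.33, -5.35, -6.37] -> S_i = -2.29 + -1.02*i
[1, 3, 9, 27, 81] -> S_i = 1*3^i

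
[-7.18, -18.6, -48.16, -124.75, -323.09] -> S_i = -7.18*2.59^i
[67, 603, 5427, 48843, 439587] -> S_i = 67*9^i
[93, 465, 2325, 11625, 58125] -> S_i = 93*5^i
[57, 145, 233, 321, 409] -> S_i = 57 + 88*i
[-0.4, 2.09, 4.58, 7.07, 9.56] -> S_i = -0.40 + 2.49*i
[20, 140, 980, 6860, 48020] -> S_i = 20*7^i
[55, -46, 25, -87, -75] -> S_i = Random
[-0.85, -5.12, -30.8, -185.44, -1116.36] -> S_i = -0.85*6.02^i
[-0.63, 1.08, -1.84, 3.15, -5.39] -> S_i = -0.63*(-1.71)^i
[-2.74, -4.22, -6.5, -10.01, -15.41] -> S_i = -2.74*1.54^i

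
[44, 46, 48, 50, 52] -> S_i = 44 + 2*i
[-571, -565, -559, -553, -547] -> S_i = -571 + 6*i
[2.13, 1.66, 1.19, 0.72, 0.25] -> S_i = 2.13 + -0.47*i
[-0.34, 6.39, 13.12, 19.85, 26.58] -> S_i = -0.34 + 6.73*i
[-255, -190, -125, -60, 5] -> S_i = -255 + 65*i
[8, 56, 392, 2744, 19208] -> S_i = 8*7^i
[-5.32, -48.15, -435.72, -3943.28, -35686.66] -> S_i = -5.32*9.05^i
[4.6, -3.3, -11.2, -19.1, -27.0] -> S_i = 4.60 + -7.90*i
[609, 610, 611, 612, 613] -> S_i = 609 + 1*i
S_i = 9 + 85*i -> [9, 94, 179, 264, 349]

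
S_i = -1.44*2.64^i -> [-1.44, -3.8, -10.04, -26.5, -69.95]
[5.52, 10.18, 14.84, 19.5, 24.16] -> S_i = 5.52 + 4.66*i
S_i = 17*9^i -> [17, 153, 1377, 12393, 111537]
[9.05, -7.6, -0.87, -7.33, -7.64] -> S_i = Random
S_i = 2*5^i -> [2, 10, 50, 250, 1250]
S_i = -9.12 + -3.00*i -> [-9.12, -12.12, -15.12, -18.12, -21.12]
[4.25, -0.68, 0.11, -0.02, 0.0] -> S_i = 4.25*(-0.16)^i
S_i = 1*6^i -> [1, 6, 36, 216, 1296]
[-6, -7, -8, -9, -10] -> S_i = -6 + -1*i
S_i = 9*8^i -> [9, 72, 576, 4608, 36864]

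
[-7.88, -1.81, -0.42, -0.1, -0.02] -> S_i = -7.88*0.23^i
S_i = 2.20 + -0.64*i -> [2.2, 1.56, 0.92, 0.28, -0.36]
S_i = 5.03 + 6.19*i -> [5.03, 11.22, 17.41, 23.6, 29.79]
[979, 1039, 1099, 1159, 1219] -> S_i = 979 + 60*i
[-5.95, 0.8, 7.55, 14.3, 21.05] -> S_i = -5.95 + 6.75*i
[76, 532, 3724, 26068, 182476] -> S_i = 76*7^i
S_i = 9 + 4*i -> [9, 13, 17, 21, 25]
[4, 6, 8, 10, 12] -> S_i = 4 + 2*i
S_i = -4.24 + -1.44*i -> [-4.24, -5.68, -7.12, -8.56, -10.0]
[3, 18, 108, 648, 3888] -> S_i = 3*6^i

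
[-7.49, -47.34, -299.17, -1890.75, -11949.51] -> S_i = -7.49*6.32^i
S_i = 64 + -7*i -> [64, 57, 50, 43, 36]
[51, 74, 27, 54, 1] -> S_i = Random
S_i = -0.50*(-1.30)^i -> [-0.5, 0.65, -0.85, 1.1, -1.43]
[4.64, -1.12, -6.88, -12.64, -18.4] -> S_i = 4.64 + -5.76*i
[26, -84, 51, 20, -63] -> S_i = Random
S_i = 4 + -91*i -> [4, -87, -178, -269, -360]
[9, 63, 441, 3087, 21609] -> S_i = 9*7^i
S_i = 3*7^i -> [3, 21, 147, 1029, 7203]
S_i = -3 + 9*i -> [-3, 6, 15, 24, 33]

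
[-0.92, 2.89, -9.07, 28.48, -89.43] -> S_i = -0.92*(-3.14)^i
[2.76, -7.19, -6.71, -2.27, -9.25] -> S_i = Random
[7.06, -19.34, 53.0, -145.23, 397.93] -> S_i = 7.06*(-2.74)^i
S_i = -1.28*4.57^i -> [-1.28, -5.85, -26.73, -122.17, -558.31]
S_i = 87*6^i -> [87, 522, 3132, 18792, 112752]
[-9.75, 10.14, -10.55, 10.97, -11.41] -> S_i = -9.75*(-1.04)^i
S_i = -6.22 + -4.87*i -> [-6.22, -11.09, -15.96, -20.83, -25.7]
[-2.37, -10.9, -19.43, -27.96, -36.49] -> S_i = -2.37 + -8.53*i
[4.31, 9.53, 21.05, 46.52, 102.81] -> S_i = 4.31*2.21^i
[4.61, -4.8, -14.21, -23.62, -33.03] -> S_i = 4.61 + -9.41*i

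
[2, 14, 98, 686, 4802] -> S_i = 2*7^i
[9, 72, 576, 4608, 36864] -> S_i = 9*8^i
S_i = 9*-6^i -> [9, -54, 324, -1944, 11664]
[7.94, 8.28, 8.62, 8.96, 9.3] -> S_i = 7.94 + 0.34*i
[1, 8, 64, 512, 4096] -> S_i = 1*8^i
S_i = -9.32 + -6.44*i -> [-9.32, -15.76, -22.2, -28.64, -35.08]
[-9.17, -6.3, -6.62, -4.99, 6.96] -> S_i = Random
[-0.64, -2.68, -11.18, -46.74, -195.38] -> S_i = -0.64*4.18^i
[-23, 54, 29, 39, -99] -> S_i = Random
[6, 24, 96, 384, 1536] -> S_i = 6*4^i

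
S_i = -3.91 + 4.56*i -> [-3.91, 0.65, 5.21, 9.77, 14.33]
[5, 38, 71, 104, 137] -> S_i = 5 + 33*i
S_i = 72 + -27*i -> [72, 45, 18, -9, -36]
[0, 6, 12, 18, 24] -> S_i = 0 + 6*i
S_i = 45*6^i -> [45, 270, 1620, 9720, 58320]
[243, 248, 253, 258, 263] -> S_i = 243 + 5*i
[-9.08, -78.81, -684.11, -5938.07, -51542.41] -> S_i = -9.08*8.68^i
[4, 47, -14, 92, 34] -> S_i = Random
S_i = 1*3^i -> [1, 3, 9, 27, 81]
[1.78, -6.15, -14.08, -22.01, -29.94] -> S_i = 1.78 + -7.93*i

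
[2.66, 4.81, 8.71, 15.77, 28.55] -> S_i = 2.66*1.81^i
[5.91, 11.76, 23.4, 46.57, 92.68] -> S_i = 5.91*1.99^i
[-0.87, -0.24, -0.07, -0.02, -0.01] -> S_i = -0.87*0.28^i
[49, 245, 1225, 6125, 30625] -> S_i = 49*5^i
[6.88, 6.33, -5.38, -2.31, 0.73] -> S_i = Random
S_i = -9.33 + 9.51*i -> [-9.33, 0.18, 9.69, 19.2, 28.71]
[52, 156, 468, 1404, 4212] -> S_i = 52*3^i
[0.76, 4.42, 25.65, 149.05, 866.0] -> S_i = 0.76*5.81^i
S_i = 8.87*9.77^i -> [8.87, 86.66, 846.67, 8271.94, 80816.84]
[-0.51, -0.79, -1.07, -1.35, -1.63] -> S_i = -0.51 + -0.28*i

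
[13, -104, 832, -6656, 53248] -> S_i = 13*-8^i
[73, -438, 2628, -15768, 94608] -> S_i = 73*-6^i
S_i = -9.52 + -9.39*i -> [-9.52, -18.91, -28.3, -37.69, -47.08]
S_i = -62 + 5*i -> [-62, -57, -52, -47, -42]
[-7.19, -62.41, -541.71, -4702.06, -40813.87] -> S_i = -7.19*8.68^i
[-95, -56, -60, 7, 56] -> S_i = Random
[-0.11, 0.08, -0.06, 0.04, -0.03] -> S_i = -0.11*(-0.71)^i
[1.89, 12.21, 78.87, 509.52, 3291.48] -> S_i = 1.89*6.46^i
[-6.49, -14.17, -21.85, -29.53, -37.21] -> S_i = -6.49 + -7.68*i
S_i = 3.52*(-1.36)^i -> [3.52, -4.79, 6.51, -8.85, 12.04]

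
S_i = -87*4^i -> [-87, -348, -1392, -5568, -22272]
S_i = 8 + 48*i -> [8, 56, 104, 152, 200]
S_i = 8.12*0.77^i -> [8.12, 6.25, 4.81, 3.71, 2.85]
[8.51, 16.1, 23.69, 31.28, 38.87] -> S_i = 8.51 + 7.59*i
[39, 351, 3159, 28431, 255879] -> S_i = 39*9^i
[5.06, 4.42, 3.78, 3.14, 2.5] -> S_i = 5.06 + -0.64*i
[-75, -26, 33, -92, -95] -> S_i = Random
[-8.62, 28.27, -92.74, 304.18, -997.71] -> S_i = -8.62*(-3.28)^i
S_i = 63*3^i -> [63, 189, 567, 1701, 5103]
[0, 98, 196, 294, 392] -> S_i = 0 + 98*i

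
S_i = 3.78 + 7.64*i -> [3.78, 11.42, 19.06, 26.7, 34.34]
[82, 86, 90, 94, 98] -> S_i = 82 + 4*i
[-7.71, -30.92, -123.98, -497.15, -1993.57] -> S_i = -7.71*4.01^i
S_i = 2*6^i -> [2, 12, 72, 432, 2592]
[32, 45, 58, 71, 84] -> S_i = 32 + 13*i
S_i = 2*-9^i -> [2, -18, 162, -1458, 13122]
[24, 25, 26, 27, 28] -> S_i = 24 + 1*i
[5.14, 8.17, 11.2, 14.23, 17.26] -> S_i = 5.14 + 3.03*i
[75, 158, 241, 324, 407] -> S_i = 75 + 83*i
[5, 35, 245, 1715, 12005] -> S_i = 5*7^i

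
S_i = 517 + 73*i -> [517, 590, 663, 736, 809]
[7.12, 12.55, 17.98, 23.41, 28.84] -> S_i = 7.12 + 5.43*i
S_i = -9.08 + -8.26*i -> [-9.08, -17.34, -25.6, -33.86, -42.12]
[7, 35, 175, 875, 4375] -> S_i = 7*5^i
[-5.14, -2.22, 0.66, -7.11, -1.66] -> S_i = Random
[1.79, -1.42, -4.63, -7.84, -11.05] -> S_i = 1.79 + -3.21*i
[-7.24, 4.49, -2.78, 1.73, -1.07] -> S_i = -7.24*(-0.62)^i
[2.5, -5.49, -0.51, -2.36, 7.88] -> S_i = Random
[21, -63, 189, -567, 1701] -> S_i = 21*-3^i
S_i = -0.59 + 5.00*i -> [-0.59, 4.41, 9.41, 14.41, 19.41]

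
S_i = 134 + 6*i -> [134, 140, 146, 152, 158]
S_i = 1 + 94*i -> [1, 95, 189, 283, 377]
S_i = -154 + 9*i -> [-154, -145, -136, -127, -118]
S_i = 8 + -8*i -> [8, 0, -8, -16, -24]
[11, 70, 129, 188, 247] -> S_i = 11 + 59*i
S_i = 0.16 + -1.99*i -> [0.16, -1.83, -3.82, -5.81, -7.8]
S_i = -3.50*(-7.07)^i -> [-3.5, 24.74, -174.95, 1236.88, -8744.72]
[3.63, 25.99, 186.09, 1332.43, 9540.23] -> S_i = 3.63*7.16^i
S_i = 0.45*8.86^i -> [0.45, 3.99, 35.32, 312.98, 2772.98]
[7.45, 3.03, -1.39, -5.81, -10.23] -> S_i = 7.45 + -4.42*i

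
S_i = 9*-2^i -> [9, -18, 36, -72, 144]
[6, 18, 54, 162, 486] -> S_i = 6*3^i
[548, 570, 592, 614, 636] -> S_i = 548 + 22*i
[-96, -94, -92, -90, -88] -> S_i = -96 + 2*i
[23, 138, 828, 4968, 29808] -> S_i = 23*6^i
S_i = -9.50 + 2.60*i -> [-9.5, -6.9, -4.3, -1.7, 0.9]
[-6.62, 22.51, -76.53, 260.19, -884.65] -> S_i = -6.62*(-3.40)^i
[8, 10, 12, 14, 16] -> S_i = 8 + 2*i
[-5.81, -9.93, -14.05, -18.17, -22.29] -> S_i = -5.81 + -4.12*i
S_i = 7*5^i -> [7, 35, 175, 875, 4375]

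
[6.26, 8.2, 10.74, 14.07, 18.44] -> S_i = 6.26*1.31^i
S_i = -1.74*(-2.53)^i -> [-1.74, 4.4, -11.14, 28.18, -71.29]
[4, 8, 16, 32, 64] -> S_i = 4*2^i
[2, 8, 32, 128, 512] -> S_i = 2*4^i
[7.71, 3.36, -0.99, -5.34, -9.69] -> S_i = 7.71 + -4.35*i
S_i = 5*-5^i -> [5, -25, 125, -625, 3125]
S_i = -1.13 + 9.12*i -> [-1.13, 7.99, 17.11, 26.23, 35.35]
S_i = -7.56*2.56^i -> [-7.56, -19.35, -49.55, -126.84, -324.7]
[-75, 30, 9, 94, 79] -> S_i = Random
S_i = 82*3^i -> [82, 246, 738, 2214, 6642]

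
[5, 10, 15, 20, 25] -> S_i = 5 + 5*i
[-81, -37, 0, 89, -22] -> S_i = Random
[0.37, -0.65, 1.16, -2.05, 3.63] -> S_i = 0.37*(-1.77)^i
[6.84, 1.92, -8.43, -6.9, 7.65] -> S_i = Random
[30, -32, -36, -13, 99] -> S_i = Random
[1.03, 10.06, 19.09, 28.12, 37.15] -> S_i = 1.03 + 9.03*i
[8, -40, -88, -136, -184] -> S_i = 8 + -48*i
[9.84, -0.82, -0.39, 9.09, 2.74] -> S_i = Random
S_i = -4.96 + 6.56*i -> [-4.96, 1.6, 8.16, 14.72, 21.28]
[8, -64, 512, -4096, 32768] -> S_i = 8*-8^i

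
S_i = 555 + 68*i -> [555, 623, 691, 759, 827]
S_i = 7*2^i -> [7, 14, 28, 56, 112]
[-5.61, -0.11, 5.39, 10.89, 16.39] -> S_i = -5.61 + 5.50*i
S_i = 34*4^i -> [34, 136, 544, 2176, 8704]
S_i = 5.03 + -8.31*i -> [5.03, -3.28, -11.59, -19.9, -28.21]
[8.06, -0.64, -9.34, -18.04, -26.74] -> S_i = 8.06 + -8.70*i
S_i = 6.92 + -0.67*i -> [6.92, 6.25, 5.58, 4.91, 4.24]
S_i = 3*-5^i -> [3, -15, 75, -375, 1875]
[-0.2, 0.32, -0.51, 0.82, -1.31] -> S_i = -0.20*(-1.60)^i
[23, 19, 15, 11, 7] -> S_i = 23 + -4*i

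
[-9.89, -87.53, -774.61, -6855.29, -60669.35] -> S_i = -9.89*8.85^i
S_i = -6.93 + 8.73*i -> [-6.93, 1.8, 10.53, 19.26, 27.99]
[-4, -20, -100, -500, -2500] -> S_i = -4*5^i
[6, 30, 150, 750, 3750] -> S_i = 6*5^i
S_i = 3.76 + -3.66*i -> [3.76, 0.1, -3.56, -7.22, -10.88]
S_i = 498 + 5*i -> [498, 503, 508, 513, 518]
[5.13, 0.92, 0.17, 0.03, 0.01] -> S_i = 5.13*0.18^i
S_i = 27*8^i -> [27, 216, 1728, 13824, 110592]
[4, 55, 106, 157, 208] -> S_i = 4 + 51*i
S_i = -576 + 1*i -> [-576, -575, -574, -573, -572]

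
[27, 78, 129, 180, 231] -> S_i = 27 + 51*i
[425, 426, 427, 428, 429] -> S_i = 425 + 1*i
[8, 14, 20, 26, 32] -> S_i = 8 + 6*i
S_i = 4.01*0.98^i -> [4.01, 3.93, 3.85, 3.77, 3.7]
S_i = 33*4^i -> [33, 132, 528, 2112, 8448]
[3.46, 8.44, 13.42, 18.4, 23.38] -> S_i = 3.46 + 4.98*i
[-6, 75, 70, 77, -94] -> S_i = Random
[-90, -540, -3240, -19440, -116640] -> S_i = -90*6^i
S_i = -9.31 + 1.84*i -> [-9.31, -7.47, -5.63, -3.79, -1.95]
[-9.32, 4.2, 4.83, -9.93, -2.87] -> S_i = Random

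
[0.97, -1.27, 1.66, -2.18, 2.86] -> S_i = 0.97*(-1.31)^i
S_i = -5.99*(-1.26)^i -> [-5.99, 7.55, -9.51, 11.98, -15.1]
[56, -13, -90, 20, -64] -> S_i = Random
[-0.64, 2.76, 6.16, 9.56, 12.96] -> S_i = -0.64 + 3.40*i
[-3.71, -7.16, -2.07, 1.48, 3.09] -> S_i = Random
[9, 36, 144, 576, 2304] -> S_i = 9*4^i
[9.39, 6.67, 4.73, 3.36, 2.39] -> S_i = 9.39*0.71^i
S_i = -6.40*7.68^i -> [-6.4, -49.15, -377.49, -2899.1, -22265.11]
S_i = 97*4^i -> [97, 388, 1552, 6208, 24832]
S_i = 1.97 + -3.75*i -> [1.97, -1.78, -5.53, -9.28, -13.03]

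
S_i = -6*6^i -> [-6, -36, -216, -1296, -7776]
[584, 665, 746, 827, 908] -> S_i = 584 + 81*i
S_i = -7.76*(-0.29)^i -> [-7.76, 2.25, -0.65, 0.19, -0.05]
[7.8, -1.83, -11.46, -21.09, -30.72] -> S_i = 7.80 + -9.63*i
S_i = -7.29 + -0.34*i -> [-7.29, -7.63, -7.97, -8.31, -8.65]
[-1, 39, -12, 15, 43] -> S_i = Random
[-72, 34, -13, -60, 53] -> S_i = Random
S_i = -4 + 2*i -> [-4, -2, 0, 2, 4]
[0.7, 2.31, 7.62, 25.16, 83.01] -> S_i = 0.70*3.30^i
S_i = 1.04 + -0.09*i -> [1.04, 0.95, 0.86, 0.77, 0.68]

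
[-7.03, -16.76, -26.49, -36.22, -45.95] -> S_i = -7.03 + -9.73*i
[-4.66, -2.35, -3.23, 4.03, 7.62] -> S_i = Random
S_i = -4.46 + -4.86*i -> [-4.46, -9.32, -14.18, -19.04, -23.9]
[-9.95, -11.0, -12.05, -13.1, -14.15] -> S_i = -9.95 + -1.05*i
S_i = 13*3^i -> [13, 39, 117, 351, 1053]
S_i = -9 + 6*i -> [-9, -3, 3, 9, 15]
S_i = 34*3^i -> [34, 102, 306, 918, 2754]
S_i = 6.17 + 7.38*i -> [6.17, 13.55, 20.93, 28.31, 35.69]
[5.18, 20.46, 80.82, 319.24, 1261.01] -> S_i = 5.18*3.95^i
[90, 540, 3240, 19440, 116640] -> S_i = 90*6^i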